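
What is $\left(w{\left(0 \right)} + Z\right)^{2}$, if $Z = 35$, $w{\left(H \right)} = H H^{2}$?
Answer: $1225$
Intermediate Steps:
$w{\left(H \right)} = H^{3}$
$\left(w{\left(0 \right)} + Z\right)^{2} = \left(0^{3} + 35\right)^{2} = \left(0 + 35\right)^{2} = 35^{2} = 1225$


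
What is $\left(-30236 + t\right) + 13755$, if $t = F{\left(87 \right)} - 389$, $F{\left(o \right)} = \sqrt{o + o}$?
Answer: $-16870 + \sqrt{174} \approx -16857.0$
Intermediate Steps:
$F{\left(o \right)} = \sqrt{2} \sqrt{o}$ ($F{\left(o \right)} = \sqrt{2 o} = \sqrt{2} \sqrt{o}$)
$t = -389 + \sqrt{174}$ ($t = \sqrt{2} \sqrt{87} - 389 = \sqrt{174} - 389 = -389 + \sqrt{174} \approx -375.81$)
$\left(-30236 + t\right) + 13755 = \left(-30236 - \left(389 - \sqrt{174}\right)\right) + 13755 = \left(-30625 + \sqrt{174}\right) + 13755 = -16870 + \sqrt{174}$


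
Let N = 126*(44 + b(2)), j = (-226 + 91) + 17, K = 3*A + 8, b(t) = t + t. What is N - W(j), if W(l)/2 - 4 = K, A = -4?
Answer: 6048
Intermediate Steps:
b(t) = 2*t
K = -4 (K = 3*(-4) + 8 = -12 + 8 = -4)
j = -118 (j = -135 + 17 = -118)
N = 6048 (N = 126*(44 + 2*2) = 126*(44 + 4) = 126*48 = 6048)
W(l) = 0 (W(l) = 8 + 2*(-4) = 8 - 8 = 0)
N - W(j) = 6048 - 1*0 = 6048 + 0 = 6048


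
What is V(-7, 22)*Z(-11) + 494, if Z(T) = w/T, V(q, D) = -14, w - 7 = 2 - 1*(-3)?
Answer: 5602/11 ≈ 509.27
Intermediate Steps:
w = 12 (w = 7 + (2 - 1*(-3)) = 7 + (2 + 3) = 7 + 5 = 12)
Z(T) = 12/T
V(-7, 22)*Z(-11) + 494 = -168/(-11) + 494 = -168*(-1)/11 + 494 = -14*(-12/11) + 494 = 168/11 + 494 = 5602/11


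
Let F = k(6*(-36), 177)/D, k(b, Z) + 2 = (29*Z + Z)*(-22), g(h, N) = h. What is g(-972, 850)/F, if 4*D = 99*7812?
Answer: 93966642/58411 ≈ 1608.7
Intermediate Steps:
D = 193347 (D = (99*7812)/4 = (¼)*773388 = 193347)
k(b, Z) = -2 - 660*Z (k(b, Z) = -2 + (29*Z + Z)*(-22) = -2 + (30*Z)*(-22) = -2 - 660*Z)
F = -116822/193347 (F = (-2 - 660*177)/193347 = (-2 - 116820)*(1/193347) = -116822*1/193347 = -116822/193347 ≈ -0.60421)
g(-972, 850)/F = -972/(-116822/193347) = -972*(-193347/116822) = 93966642/58411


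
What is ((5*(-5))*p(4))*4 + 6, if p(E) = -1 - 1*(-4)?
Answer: -294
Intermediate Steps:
p(E) = 3 (p(E) = -1 + 4 = 3)
((5*(-5))*p(4))*4 + 6 = ((5*(-5))*3)*4 + 6 = -25*3*4 + 6 = -75*4 + 6 = -300 + 6 = -294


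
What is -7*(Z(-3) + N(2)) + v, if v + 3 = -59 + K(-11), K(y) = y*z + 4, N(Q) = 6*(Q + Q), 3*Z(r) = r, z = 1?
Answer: -230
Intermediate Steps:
Z(r) = r/3
N(Q) = 12*Q (N(Q) = 6*(2*Q) = 12*Q)
K(y) = 4 + y (K(y) = y*1 + 4 = y + 4 = 4 + y)
v = -69 (v = -3 + (-59 + (4 - 11)) = -3 + (-59 - 7) = -3 - 66 = -69)
-7*(Z(-3) + N(2)) + v = -7*((⅓)*(-3) + 12*2) - 69 = -7*(-1 + 24) - 69 = -7*23 - 69 = -161 - 69 = -230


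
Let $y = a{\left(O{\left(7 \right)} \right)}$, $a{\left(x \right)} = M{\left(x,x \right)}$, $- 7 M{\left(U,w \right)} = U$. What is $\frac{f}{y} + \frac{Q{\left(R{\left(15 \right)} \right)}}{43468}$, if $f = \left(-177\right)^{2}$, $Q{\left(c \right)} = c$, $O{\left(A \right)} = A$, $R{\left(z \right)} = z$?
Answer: $- \frac{1361808957}{43468} \approx -31329.0$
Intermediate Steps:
$M{\left(U,w \right)} = - \frac{U}{7}$
$a{\left(x \right)} = - \frac{x}{7}$
$y = -1$ ($y = \left(- \frac{1}{7}\right) 7 = -1$)
$f = 31329$
$\frac{f}{y} + \frac{Q{\left(R{\left(15 \right)} \right)}}{43468} = \frac{31329}{-1} + \frac{15}{43468} = 31329 \left(-1\right) + 15 \cdot \frac{1}{43468} = -31329 + \frac{15}{43468} = - \frac{1361808957}{43468}$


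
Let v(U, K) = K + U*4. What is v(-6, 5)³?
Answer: -6859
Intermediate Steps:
v(U, K) = K + 4*U
v(-6, 5)³ = (5 + 4*(-6))³ = (5 - 24)³ = (-19)³ = -6859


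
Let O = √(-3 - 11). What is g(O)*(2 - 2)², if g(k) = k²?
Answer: 0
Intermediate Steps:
O = I*√14 (O = √(-14) = I*√14 ≈ 3.7417*I)
g(O)*(2 - 2)² = (I*√14)²*(2 - 2)² = -14*0² = -14*0 = 0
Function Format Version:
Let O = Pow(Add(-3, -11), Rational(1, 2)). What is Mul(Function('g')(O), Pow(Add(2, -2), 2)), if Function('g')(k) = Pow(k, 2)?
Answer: 0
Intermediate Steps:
O = Mul(I, Pow(14, Rational(1, 2))) (O = Pow(-14, Rational(1, 2)) = Mul(I, Pow(14, Rational(1, 2))) ≈ Mul(3.7417, I))
Mul(Function('g')(O), Pow(Add(2, -2), 2)) = Mul(Pow(Mul(I, Pow(14, Rational(1, 2))), 2), Pow(Add(2, -2), 2)) = Mul(-14, Pow(0, 2)) = Mul(-14, 0) = 0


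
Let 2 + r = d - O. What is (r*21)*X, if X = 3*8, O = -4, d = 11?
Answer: 6552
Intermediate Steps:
X = 24
r = 13 (r = -2 + (11 - 1*(-4)) = -2 + (11 + 4) = -2 + 15 = 13)
(r*21)*X = (13*21)*24 = 273*24 = 6552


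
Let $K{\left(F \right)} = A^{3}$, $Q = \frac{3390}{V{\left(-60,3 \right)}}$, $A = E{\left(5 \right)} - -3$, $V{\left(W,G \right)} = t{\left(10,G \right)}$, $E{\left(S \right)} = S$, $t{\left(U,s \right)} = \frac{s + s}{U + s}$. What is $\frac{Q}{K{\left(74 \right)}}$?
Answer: $\frac{7345}{512} \approx 14.346$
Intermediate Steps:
$t{\left(U,s \right)} = \frac{2 s}{U + s}$
$V{\left(W,G \right)} = \frac{2 G}{10 + G}$
$A = 8$ ($A = 5 - -3 = 5 + 3 = 8$)
$Q = 7345$ ($Q = \frac{3390}{2 \cdot 3 \frac{1}{10 + 3}} = \frac{3390}{2 \cdot 3 \cdot \frac{1}{13}} = \frac{3390}{\frac{6}{13}} = 3390 \cdot \frac{13}{6} = 7345$)
$K{\left(F \right)} = 512$ ($K{\left(F \right)} = 8^{3} = 512$)
$\frac{Q}{K{\left(74 \right)}} = \frac{7345}{512}$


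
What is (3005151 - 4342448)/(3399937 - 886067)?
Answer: -1337297/2513870 ≈ -0.53197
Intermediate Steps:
(3005151 - 4342448)/(3399937 - 886067) = -1337297/2513870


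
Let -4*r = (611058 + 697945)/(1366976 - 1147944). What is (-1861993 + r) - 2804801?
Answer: -4088710202635/876128 ≈ -4.6668e+6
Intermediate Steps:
r = -1309003/876128 (r = -(611058 + 697945)/(4*(1366976 - 1147944)) = -1309003/(4*219032) = -1/4*1309003/219032 = -1309003/876128 ≈ -1.4941)
(-1861993 + r) - 2804801 = (-1861993 - 1309003/876128) - 2804801 = -1631345512107/876128 - 2804801 = -4088710202635/876128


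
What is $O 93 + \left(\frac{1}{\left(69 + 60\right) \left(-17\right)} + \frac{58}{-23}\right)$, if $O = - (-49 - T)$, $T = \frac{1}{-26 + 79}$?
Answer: $\frac{12180026045}{2673267} \approx 4556.2$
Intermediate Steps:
$T = \frac{1}{53} \approx 0.018868$
$O = \frac{2598}{53}$ ($O = - (-49 - \frac{1}{53}) = \left(-1\right) \left(- \frac{2598}{53}\right) = \frac{2598}{53} \approx 49.019$)
$O 93 + \left(\frac{1}{\left(69 + 60\right) \left(-17\right)} + \frac{58}{-23}\right) = \frac{2598}{53} \cdot 93 + \left(\frac{1}{\left(69 + 60\right) \left(-17\right)} + \frac{58}{-23}\right) = \frac{241614}{53} + \left(\frac{1}{129} \left(- \frac{1}{17}\right) + 58 \left(- \frac{1}{23}\right)\right) = \frac{241614}{53} + \left(\frac{1}{129} \left(- \frac{1}{17}\right) - \frac{58}{23}\right) = \frac{241614}{53} - \frac{127217}{50439} = \frac{12180026045}{2673267}$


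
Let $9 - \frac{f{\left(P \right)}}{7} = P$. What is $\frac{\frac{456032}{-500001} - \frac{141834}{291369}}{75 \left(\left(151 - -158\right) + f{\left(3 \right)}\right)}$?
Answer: $- \frac{67930243214}{1278384044262975} \approx -5.3138 \cdot 10^{-5}$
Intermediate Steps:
$f{\left(P \right)} = 63 - 7 P$
$\frac{\frac{456032}{-500001} - \frac{141834}{291369}}{75 \left(\left(151 - -158\right) + f{\left(3 \right)}\right)} = \frac{\frac{456032}{-500001} - \frac{141834}{291369}}{75 \left(\left(151 - -158\right) + \left(63 - 21\right)\right)} = \frac{456032 \left(- \frac{1}{500001}\right) - \frac{47278}{97123}}{75 \left(\left(151 + 158\right) + \left(63 - 21\right)\right)} = \frac{- \frac{456032}{500001} - \frac{47278}{97123}}{75 \left(309 + 42\right)} = - \frac{67930243214}{48561597123 \cdot 75 \cdot 351} = - \frac{67930243214}{48561597123 \cdot 26325} = \left(- \frac{67930243214}{48561597123}\right) \frac{1}{26325} = - \frac{67930243214}{1278384044262975}$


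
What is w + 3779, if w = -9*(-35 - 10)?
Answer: 4184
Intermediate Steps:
w = 405 (w = -9*(-45) = 405)
w + 3779 = 405 + 3779 = 4184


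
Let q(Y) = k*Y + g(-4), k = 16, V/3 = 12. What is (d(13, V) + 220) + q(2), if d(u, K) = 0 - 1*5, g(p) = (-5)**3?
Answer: 122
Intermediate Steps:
V = 36 (V = 3*12 = 36)
g(p) = -125
d(u, K) = -5 (d(u, K) = 0 - 5 = -5)
q(Y) = -125 + 16*Y (q(Y) = 16*Y - 125 = -125 + 16*Y)
(d(13, V) + 220) + q(2) = (-5 + 220) + (-125 + 16*2) = 215 + (-125 + 32) = 215 - 93 = 122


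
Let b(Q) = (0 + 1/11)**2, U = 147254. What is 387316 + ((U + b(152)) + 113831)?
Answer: 78456522/121 ≈ 6.4840e+5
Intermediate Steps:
b(Q) = 1/121 (b(Q) = (0 + 1/11)**2 = (1/11)**2 = 1/121)
387316 + ((U + b(152)) + 113831) = 387316 + ((147254 + 1/121) + 113831) = 387316 + (17817735/121 + 113831) = 387316 + 31591286/121 = 78456522/121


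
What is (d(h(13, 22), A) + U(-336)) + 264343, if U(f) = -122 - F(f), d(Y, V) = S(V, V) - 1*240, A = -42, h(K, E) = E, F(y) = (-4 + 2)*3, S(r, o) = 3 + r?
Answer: 263948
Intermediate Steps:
F(y) = -6 (F(y) = -2*3 = -6)
d(Y, V) = -237 + V (d(Y, V) = (3 + V) - 1*240 = (3 + V) - 240 = -237 + V)
U(f) = -116 (U(f) = -122 - 1*(-6) = -122 + 6 = -116)
(d(h(13, 22), A) + U(-336)) + 264343 = ((-237 - 42) - 116) + 264343 = (-279 - 116) + 264343 = -395 + 264343 = 263948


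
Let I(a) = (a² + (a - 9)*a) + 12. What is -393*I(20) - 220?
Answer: -248596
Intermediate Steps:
I(a) = 12 + a² + a*(-9 + a) (I(a) = (a² + (-9 + a)*a) + 12 = (a² + a*(-9 + a)) + 12 = 12 + a² + a*(-9 + a))
-393*I(20) - 220 = -393*(12 - 9*20 + 2*20²) - 220 = -393*(12 - 180 + 2*400) - 220 = -393*(12 - 180 + 800) - 220 = -393*632 - 220 = -248376 - 220 = -248596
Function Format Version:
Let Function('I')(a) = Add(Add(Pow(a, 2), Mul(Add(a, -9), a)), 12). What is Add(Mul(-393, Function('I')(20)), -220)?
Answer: -248596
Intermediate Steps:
Function('I')(a) = Add(12, Pow(a, 2), Mul(a, Add(-9, a))) (Function('I')(a) = Add(Add(Pow(a, 2), Mul(Add(-9, a), a)), 12) = Add(Add(Pow(a, 2), Mul(a, Add(-9, a))), 12) = Add(12, Pow(a, 2), Mul(a, Add(-9, a))))
Add(Mul(-393, Function('I')(20)), -220) = Add(Mul(-393, Add(12, Mul(-9, 20), Mul(2, Pow(20, 2)))), -220) = Add(Mul(-393, Add(12, -180, Mul(2, 400))), -220) = Add(Mul(-393, Add(12, -180, 800)), -220) = Add(Mul(-393, 632), -220) = Add(-248376, -220) = -248596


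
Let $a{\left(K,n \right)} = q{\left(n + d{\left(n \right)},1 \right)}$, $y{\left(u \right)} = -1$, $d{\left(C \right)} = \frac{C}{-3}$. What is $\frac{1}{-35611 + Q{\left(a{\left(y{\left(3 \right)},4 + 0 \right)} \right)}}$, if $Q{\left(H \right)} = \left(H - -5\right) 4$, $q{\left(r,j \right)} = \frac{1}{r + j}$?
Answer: $- \frac{11}{391489} \approx -2.8098 \cdot 10^{-5}$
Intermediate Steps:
$d{\left(C \right)} = - \frac{C}{3}$ ($d{\left(C \right)} = C \left(- \frac{1}{3}\right) = - \frac{C}{3}$)
$q{\left(r,j \right)} = \frac{1}{j + r}$
$a{\left(K,n \right)} = \frac{1}{1 + \frac{2 n}{3}}$ ($a{\left(K,n \right)} = \frac{1}{1 + \left(n - \frac{n}{3}\right)} = \frac{1}{1 + \frac{2 n}{3}}$)
$Q{\left(H \right)} = 20 + 4 H$ ($Q{\left(H \right)} = \left(H + 5\right) 4 = \left(5 + H\right) 4 = 20 + 4 H$)
$\frac{1}{-35611 + Q{\left(a{\left(y{\left(3 \right)},4 + 0 \right)} \right)}} = \frac{1}{-35611 + \left(20 + 4 \frac{3}{3 + 2 \left(4 + 0\right)}\right)} = \frac{1}{-35611 + \left(20 + 4 \frac{3}{3 + 2 \cdot 4}\right)} = \frac{1}{-35611 + \left(20 + 4 \frac{3}{3 + 8}\right)} = \frac{1}{-35611 + \left(20 + 4 \cdot \frac{3}{11}\right)} = \frac{1}{-35611 + \left(20 + \frac{12}{11}\right)} = \frac{1}{-35611 + \frac{232}{11}} = \frac{1}{- \frac{391489}{11}} = - \frac{11}{391489}$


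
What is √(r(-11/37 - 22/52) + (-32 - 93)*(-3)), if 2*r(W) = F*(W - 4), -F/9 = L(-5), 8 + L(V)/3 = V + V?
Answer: I*√714489906/962 ≈ 27.786*I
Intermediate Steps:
L(V) = -24 + 6*V (L(V) = -24 + 3*(V + V) = -24 + 3*(2*V) = -24 + 6*V)
F = 486 (F = -9*(-24 + 6*(-5)) = -9*(-24 - 30) = -9*(-54) = 486)
r(W) = -972 + 243*W (r(W) = (486*(W - 4))/2 = (486*(-4 + W))/2 = (-1944 + 486*W)/2 = -972 + 243*W)
√(r(-11/37 - 22/52) + (-32 - 93)*(-3)) = √((-972 + 243*(-11/37 - 22/52)) + (-32 - 93)*(-3)) = √((-972 + 243*(-11*1/37 - 22*1/52)) - 125*(-3)) = √((-972 + 243*(-11/37 - 11/26)) + 375) = √((-972 + 243*(-693/962)) + 375) = √((-972 - 168399/962) + 375) = √(-1103463/962 + 375) = √(-742713/962) = I*√714489906/962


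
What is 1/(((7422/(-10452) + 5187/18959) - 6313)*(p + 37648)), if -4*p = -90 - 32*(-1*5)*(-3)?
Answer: -66053156/15759485267425383 ≈ -4.1913e-9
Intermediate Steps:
p = 285/2 (p = -(-90 - 32*(-1*5)*(-3))/4 = -(-90 - (-160)*(-3))/4 = -(-90 - 32*15)/4 = -(-90 - 480)/4 = -¼*(-570) = 285/2 ≈ 142.50)
1/(((7422/(-10452) + 5187/18959) - 6313)*(p + 37648)) = 1/(((7422/(-10452) + 5187/18959) - 6313)*(285/2 + 37648)) = 1/(((7422*(-1/10452) + 5187*(1/18959)) - 6313)*(75581/2)) = 1/(((-1237/1742 + 5187/18959) - 6313)*(75581/2)) = 1/((-14416529/33026578 - 6313)*(75581/2)) = 1/(-208511203443/33026578*75581/2) = 1/(-15759485267425383/66053156) = -66053156/15759485267425383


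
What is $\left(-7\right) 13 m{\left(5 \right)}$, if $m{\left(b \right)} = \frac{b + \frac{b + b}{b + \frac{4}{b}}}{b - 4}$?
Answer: $- \frac{17745}{29} \approx -611.9$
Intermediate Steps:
$m{\left(b \right)} = \frac{b + \frac{2 b}{b + \frac{4}{b}}}{-4 + b}$
$\left(-7\right) 13 m{\left(5 \right)} = \left(-7\right) 13 \frac{5 \left(4 + 5^{2} + 2 \cdot 5\right)}{-16 + 5^{3} - 4 \cdot 5^{2} + 4 \cdot 5} = - 91 \frac{5 \left(4 + 25 + 10\right)}{-16 + 125 - 100 + 20} = - 91 \cdot 5 \frac{1}{-16 + 125 - 100 + 20} \cdot 39 = - 91 \cdot 5 \cdot \frac{1}{29} \cdot 39 = \left(-91\right) \frac{195}{29} = - \frac{17745}{29}$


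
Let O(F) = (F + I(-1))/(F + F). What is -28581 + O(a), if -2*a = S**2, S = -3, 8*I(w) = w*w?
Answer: -2057797/72 ≈ -28581.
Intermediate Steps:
I(w) = w**2/8 (I(w) = (w*w)/8 = w**2/8)
a = -9/2 (a = -1/2*(-3)**2 = -1/2*9 = -9/2 ≈ -4.5000)
O(F) = (1/8 + F)/(2*F) (O(F) = (F + (1/8)*(-1)**2)/(F + F) = (F + (1/8)*1)/((2*F)) = (F + 1/8)*(1/(2*F)) = (1/8 + F)*(1/(2*F)) = (1/8 + F)/(2*F))
-28581 + O(a) = -28581 + (1 + 8*(-9/2))/(16*(-9/2)) = -28581 + (1/16)*(-2/9)*(1 - 36) = -28581 + (1/16)*(-2/9)*(-35) = -28581 + 35/72 = -2057797/72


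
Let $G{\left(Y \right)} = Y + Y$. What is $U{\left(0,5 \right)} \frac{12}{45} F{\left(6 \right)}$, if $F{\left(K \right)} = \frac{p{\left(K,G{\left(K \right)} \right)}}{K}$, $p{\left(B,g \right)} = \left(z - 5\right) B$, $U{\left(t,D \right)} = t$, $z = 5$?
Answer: $0$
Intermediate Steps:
$G{\left(Y \right)} = 2 Y$
$p{\left(B,g \right)} = 0$ ($p{\left(B,g \right)} = \left(5 - 5\right) B = 0 B = 0$)
$F{\left(K \right)} = 0$ ($F{\left(K \right)} = \frac{0}{K} = 0$)
$U{\left(0,5 \right)} \frac{12}{45} F{\left(6 \right)} = 0 \cdot \frac{12}{45} \cdot 0 = 0 \cdot 12 \cdot \frac{1}{45} \cdot 0 = 0 \cdot \frac{4}{15} \cdot 0 = 0 \cdot 0 = 0$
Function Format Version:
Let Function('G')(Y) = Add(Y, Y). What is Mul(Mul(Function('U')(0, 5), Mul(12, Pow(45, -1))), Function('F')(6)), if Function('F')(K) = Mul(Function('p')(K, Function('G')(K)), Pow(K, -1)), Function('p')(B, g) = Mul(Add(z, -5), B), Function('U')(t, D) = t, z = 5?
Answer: 0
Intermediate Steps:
Function('G')(Y) = Mul(2, Y)
Function('p')(B, g) = 0 (Function('p')(B, g) = Mul(Add(5, -5), B) = Mul(0, B) = 0)
Function('F')(K) = 0 (Function('F')(K) = Mul(0, Pow(K, -1)) = 0)
Mul(Mul(Function('U')(0, 5), Mul(12, Pow(45, -1))), Function('F')(6)) = Mul(Mul(0, Mul(12, Pow(45, -1))), 0) = Mul(Mul(0, Mul(12, Rational(1, 45))), 0) = Mul(Mul(0, Rational(4, 15)), 0) = Mul(0, 0) = 0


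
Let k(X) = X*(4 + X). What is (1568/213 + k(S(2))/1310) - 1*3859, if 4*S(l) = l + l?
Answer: -214944325/55806 ≈ -3851.6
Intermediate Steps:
S(l) = l/2 (S(l) = (l + l)/4 = (2*l)/4 = l/2)
(1568/213 + k(S(2))/1310) - 1*3859 = (1568/213 + (((½)*2)*(4 + (½)*2))/1310) - 1*3859 = (1568*(1/213) + (1*(4 + 1))*(1/1310)) - 3859 = (1568/213 + (1*5)*(1/1310)) - 3859 = (1568/213 + 5*(1/1310)) - 3859 = (1568/213 + 1/262) - 3859 = 411029/55806 - 3859 = -214944325/55806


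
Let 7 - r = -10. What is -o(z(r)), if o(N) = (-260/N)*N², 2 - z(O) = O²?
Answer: -74620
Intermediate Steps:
r = 17 (r = 7 - 1*(-10) = 7 + 10 = 17)
z(O) = 2 - O²
o(N) = -260*N
-o(z(r)) = -(-260)*(2 - 1*17²) = -(-260)*(2 - 1*289) = -(-260)*(2 - 289) = -(-260)*(-287) = -1*74620 = -74620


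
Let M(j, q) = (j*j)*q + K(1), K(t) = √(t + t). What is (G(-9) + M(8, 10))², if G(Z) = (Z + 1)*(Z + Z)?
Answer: (784 + √2)² ≈ 6.1688e+5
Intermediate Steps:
K(t) = √2*√t (K(t) = √(2*t) = √2*√t)
M(j, q) = √2 + q*j² (M(j, q) = (j*j)*q + √2*√1 = j²*q + √2*1 = q*j² + √2 = √2 + q*j²)
G(Z) = 2*Z*(1 + Z) (G(Z) = (1 + Z)*(2*Z) = 2*Z*(1 + Z))
(G(-9) + M(8, 10))² = (2*(-9)*(1 - 9) + (√2 + 10*8²))² = (2*(-9)*(-8) + (√2 + 10*64))² = (144 + (√2 + 640))² = (144 + (640 + √2))² = (784 + √2)²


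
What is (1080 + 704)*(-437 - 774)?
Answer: -2160424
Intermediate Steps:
(1080 + 704)*(-437 - 774) = 1784*(-1211) = -2160424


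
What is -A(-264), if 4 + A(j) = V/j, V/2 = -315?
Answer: 71/44 ≈ 1.6136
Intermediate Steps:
V = -630 (V = 2*(-315) = -630)
A(j) = -4 - 630/j
-A(-264) = -(-4 - 630/(-264)) = -(-4 - 630*(-1/264)) = -(-4 + 105/44) = -1*(-71/44) = 71/44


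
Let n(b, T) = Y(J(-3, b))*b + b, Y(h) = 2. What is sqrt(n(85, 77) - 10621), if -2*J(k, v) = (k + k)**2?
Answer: I*sqrt(10366) ≈ 101.81*I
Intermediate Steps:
J(k, v) = -2*k**2 (J(k, v) = -(k + k)**2/2 = -4*k**2/2 = -2*k**2)
n(b, T) = 3*b (n(b, T) = 2*b + b = 3*b)
sqrt(n(85, 77) - 10621) = sqrt(3*85 - 10621) = sqrt(255 - 10621) = sqrt(-10366) = I*sqrt(10366)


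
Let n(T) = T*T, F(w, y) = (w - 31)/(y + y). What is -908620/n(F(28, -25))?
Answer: -2271550000/9 ≈ -2.5239e+8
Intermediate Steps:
F(w, y) = (-31 + w)/(2*y) (F(w, y) = (-31 + w)/((2*y)) = (-31 + w)*(1/(2*y)) = (-31 + w)/(2*y))
n(T) = T²
-908620/n(F(28, -25)) = -908620*2500/(-31 + 28)² = -908620/(((½)*(-1/25)*(-3))²) = -908620/((3/50)²) = -908620/9/2500 = -908620*2500/9 = -2271550000/9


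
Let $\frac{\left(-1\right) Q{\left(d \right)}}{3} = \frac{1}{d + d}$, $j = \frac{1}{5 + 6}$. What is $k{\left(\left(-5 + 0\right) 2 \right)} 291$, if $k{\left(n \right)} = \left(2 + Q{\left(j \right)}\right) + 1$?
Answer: $- \frac{7857}{2} \approx -3928.5$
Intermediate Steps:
$j = \frac{1}{11} \approx 0.090909$
$Q{\left(d \right)} = - \frac{3}{2 d}$ ($Q{\left(d \right)} = - \frac{3}{d + d} = - \frac{3}{2 d}$)
$k{\left(n \right)} = - \frac{27}{2}$ ($k{\left(n \right)} = \left(2 - \frac{3 \frac{1}{\frac{1}{11}}}{2}\right) + 1 = \left(2 - \frac{33}{2}\right) + 1 = - \frac{29}{2} + 1 = - \frac{27}{2}$)
$k{\left(\left(-5 + 0\right) 2 \right)} 291 = \left(- \frac{27}{2}\right) 291 = - \frac{7857}{2}$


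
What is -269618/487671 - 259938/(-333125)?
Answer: 36947728148/162455401875 ≈ 0.22743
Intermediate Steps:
-269618/487671 - 259938/(-333125) = -269618*1/487671 - 259938*(-1/333125) = -269618/487671 + 259938/333125 = 36947728148/162455401875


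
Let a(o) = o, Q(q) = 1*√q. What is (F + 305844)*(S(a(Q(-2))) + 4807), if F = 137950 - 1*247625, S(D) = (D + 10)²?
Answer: 962208945 + 3923380*I*√2 ≈ 9.6221e+8 + 5.5485e+6*I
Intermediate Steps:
Q(q) = √q
S(D) = (10 + D)²
F = -109675 (F = 137950 - 247625 = -109675)
(F + 305844)*(S(a(Q(-2))) + 4807) = (-109675 + 305844)*((10 + √(-2))² + 4807) = 196169*((10 + I*√2)² + 4807) = 196169*(4807 + (10 + I*√2)²) = 942984383 + 196169*(10 + I*√2)²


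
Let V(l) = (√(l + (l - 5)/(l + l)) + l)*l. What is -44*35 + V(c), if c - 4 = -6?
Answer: -1536 - I ≈ -1536.0 - 1.0*I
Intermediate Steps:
c = -2 (c = 4 - 6 = -2)
V(l) = l*(l + √(l + (-5 + l)/(2*l))) (V(l) = (√(l + (-5 + l)/((2*l))) + l)*l = (√(l + (-5 + l)*(1/(2*l))) + l)*l = (√(l + (-5 + l)/(2*l)) + l)*l = (l + √(l + (-5 + l)/(2*l)))*l = l*(l + √(l + (-5 + l)/(2*l))))
-44*35 + V(c) = -44*35 - 2*(-2 + √(2 - 10/(-2) + 4*(-2))/2) = -1540 - 2*(-2 + √(2 - 10*(-½) - 8)/2) = -1540 - 2*(-2 + √(2 + 5 - 8)/2) = -1540 - 2*(-2 + √(-1)/2) = -1540 - 2*(-2 + I/2) = -1540 + (4 - I) = -1536 - I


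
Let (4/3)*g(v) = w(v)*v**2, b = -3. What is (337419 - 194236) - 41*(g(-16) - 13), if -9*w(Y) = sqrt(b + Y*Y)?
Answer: 143716 + 2624*sqrt(253)/3 ≈ 1.5763e+5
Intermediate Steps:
w(Y) = -sqrt(-3 + Y**2)/9 (w(Y) = -sqrt(-3 + Y*Y)/9 = -sqrt(-3 + Y**2)/9)
g(v) = -v**2*sqrt(-3 + v**2)/12 (g(v) = 3*((-sqrt(-3 + v**2)/9)*v**2)/4 = 3*(-v**2*sqrt(-3 + v**2)/9)/4 = -v**2*sqrt(-3 + v**2)/12)
(337419 - 194236) - 41*(g(-16) - 13) = (337419 - 194236) - 41*(-1/12*(-16)**2*sqrt(-3 + (-16)**2) - 13) = 143183 - 41*(-1/12*256*sqrt(-3 + 256) - 13) = 143183 - 41*(-1/12*256*sqrt(253) - 13) = 143183 - 41*(-64*sqrt(253)/3 - 13) = 143183 - 41*(-13 - 64*sqrt(253)/3) = 143183 + (533 + 2624*sqrt(253)/3) = 143716 + 2624*sqrt(253)/3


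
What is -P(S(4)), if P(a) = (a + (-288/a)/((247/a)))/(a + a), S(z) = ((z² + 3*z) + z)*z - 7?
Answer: -29599/59774 ≈ -0.49518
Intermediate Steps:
S(z) = -7 + z*(z² + 4*z) (S(z) = (z² + 4*z)*z - 7 = z*(z² + 4*z) - 7 = -7 + z*(z² + 4*z))
P(a) = (-288/247 + a)/(2*a) (P(a) = (a + (-288/a)*(a/247))/((2*a)) = (a - 288/247)*(1/(2*a)) = (-288/247 + a)*(1/(2*a)) = (-288/247 + a)/(2*a))
-P(S(4)) = -(-288 + 247*(-7 + 4³ + 4*4²))/(494*(-7 + 4³ + 4*4²)) = -(-288 + 247*(-7 + 64 + 4*16))/(494*(-7 + 64 + 4*16)) = -(-288 + 247*(-7 + 64 + 64))/(494*(-7 + 64 + 64)) = -(-288 + 247*121)/(494*121) = -(-288 + 29887)/(494*121) = -29599/(494*121) = -1*29599/59774 = -29599/59774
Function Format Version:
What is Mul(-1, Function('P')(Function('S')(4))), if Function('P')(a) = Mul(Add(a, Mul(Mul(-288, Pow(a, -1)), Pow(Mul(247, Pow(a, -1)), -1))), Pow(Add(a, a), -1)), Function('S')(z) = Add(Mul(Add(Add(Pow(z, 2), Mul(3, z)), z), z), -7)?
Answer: Rational(-29599, 59774) ≈ -0.49518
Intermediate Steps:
Function('S')(z) = Add(-7, Mul(z, Add(Pow(z, 2), Mul(4, z)))) (Function('S')(z) = Add(Mul(Add(Pow(z, 2), Mul(4, z)), z), -7) = Add(Mul(z, Add(Pow(z, 2), Mul(4, z))), -7) = Add(-7, Mul(z, Add(Pow(z, 2), Mul(4, z)))))
Function('P')(a) = Mul(Rational(1, 2), Pow(a, -1), Add(Rational(-288, 247), a)) (Function('P')(a) = Mul(Add(a, Mul(Mul(-288, Pow(a, -1)), Mul(Rational(1, 247), a))), Pow(Mul(2, a), -1)) = Mul(Add(a, Rational(-288, 247)), Mul(Rational(1, 2), Pow(a, -1))) = Mul(Add(Rational(-288, 247), a), Mul(Rational(1, 2), Pow(a, -1))) = Mul(Rational(1, 2), Pow(a, -1), Add(Rational(-288, 247), a)))
Mul(-1, Function('P')(Function('S')(4))) = Mul(-1, Mul(Rational(1, 494), Pow(Add(-7, Pow(4, 3), Mul(4, Pow(4, 2))), -1), Add(-288, Mul(247, Add(-7, Pow(4, 3), Mul(4, Pow(4, 2))))))) = Mul(-1, Mul(Rational(1, 494), Pow(Add(-7, 64, Mul(4, 16)), -1), Add(-288, Mul(247, Add(-7, 64, Mul(4, 16)))))) = Mul(-1, Mul(Rational(1, 494), Pow(Add(-7, 64, 64), -1), Add(-288, Mul(247, Add(-7, 64, 64))))) = Mul(-1, Mul(Rational(1, 494), Pow(121, -1), Add(-288, Mul(247, 121)))) = Mul(-1, Mul(Rational(1, 494), Rational(1, 121), Add(-288, 29887))) = Mul(-1, Mul(Rational(1, 494), Rational(1, 121), 29599)) = Mul(-1, Rational(29599, 59774)) = Rational(-29599, 59774)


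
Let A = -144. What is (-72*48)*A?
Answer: 497664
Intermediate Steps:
(-72*48)*A = -72*48*(-144) = -3456*(-144) = 497664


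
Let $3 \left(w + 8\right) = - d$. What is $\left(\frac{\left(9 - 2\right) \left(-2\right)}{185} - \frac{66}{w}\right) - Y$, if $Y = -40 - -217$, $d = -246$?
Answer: $- \frac{32924}{185} \approx -177.97$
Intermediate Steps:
$Y = 177$ ($Y = -40 + 217 = 177$)
$w = 74$ ($w = -8 + \frac{\left(-1\right) \left(-246\right)}{3} = -8 + \frac{1}{3} \cdot 246 = -8 + 82 = 74$)
$\left(\frac{\left(9 - 2\right) \left(-2\right)}{185} - \frac{66}{w}\right) - Y = \left(\frac{\left(9 - 2\right) \left(-2\right)}{185} - \frac{66}{74}\right) - 177 = \left(\left(9 - 2\right) \left(-2\right) \frac{1}{185} - \frac{33}{37}\right) - 177 = \left(7 \left(-2\right) \frac{1}{185} - \frac{33}{37}\right) - 177 = \left(\left(-14\right) \frac{1}{185} - \frac{33}{37}\right) - 177 = \left(- \frac{14}{185} - \frac{33}{37}\right) - 177 = - \frac{179}{185} - 177 = - \frac{32924}{185}$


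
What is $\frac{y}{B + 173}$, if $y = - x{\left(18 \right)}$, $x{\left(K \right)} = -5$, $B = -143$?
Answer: $\frac{1}{6} \approx 0.16667$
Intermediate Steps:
$y = 5$ ($y = \left(-1\right) \left(-5\right) = 5$)
$\frac{y}{B + 173} = \frac{1}{-143 + 173} \cdot 5 = \frac{1}{30} \cdot 5 = \frac{1}{6}$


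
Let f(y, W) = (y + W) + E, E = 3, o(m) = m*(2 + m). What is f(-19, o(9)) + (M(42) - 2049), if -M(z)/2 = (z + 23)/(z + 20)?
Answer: -61011/31 ≈ -1968.1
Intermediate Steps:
M(z) = -2*(23 + z)/(20 + z) (M(z) = -2*(z + 23)/(z + 20) = -2*(23 + z)/(20 + z))
f(y, W) = 3 + W + y (f(y, W) = (y + W) + 3 = (W + y) + 3 = 3 + W + y)
f(-19, o(9)) + (M(42) - 2049) = (3 + 9*(2 + 9) - 19) + (2*(-23 - 1*42)/(20 + 42) - 2049) = (3 + 9*11 - 19) + (2*(-23 - 42)/62 - 2049) = (3 + 99 - 19) + (2*(1/62)*(-65) - 2049) = 83 + (-65/31 - 2049) = 83 - 63584/31 = -61011/31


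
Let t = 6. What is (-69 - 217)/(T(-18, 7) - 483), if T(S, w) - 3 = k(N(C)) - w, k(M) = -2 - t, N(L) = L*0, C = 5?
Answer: 26/45 ≈ 0.57778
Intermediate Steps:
N(L) = 0
k(M) = -8 (k(M) = -2 - 1*6 = -2 - 6 = -8)
T(S, w) = -5 - w (T(S, w) = 3 + (-8 - w) = -5 - w)
(-69 - 217)/(T(-18, 7) - 483) = (-69 - 217)/((-5 - 1*7) - 483) = -286/((-5 - 7) - 483) = -286/(-12 - 483) = -286/(-495) = -286*(-1/495) = 26/45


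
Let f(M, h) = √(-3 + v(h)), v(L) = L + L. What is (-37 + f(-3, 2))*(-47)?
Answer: 1692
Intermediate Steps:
v(L) = 2*L
f(M, h) = √(-3 + 2*h)
(-37 + f(-3, 2))*(-47) = (-37 + √(-3 + 2*2))*(-47) = (-37 + √(-3 + 4))*(-47) = (-37 + √1)*(-47) = (-37 + 1)*(-47) = -36*(-47) = 1692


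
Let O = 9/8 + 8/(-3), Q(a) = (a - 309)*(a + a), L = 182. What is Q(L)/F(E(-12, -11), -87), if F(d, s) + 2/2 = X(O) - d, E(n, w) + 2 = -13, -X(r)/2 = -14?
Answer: -3302/3 ≈ -1100.7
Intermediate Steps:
Q(a) = 2*a*(-309 + a) (Q(a) = (-309 + a)*(2*a) = 2*a*(-309 + a))
O = -37/24 (O = 9*(⅛) + 8*(-⅓) = 9/8 - 8/3 = -37/24 ≈ -1.5417)
X(r) = 28 (X(r) = -2*(-14) = 28)
E(n, w) = -15 (E(n, w) = -2 - 13 = -15)
F(d, s) = 27 - d (F(d, s) = -1 + (28 - d) = 27 - d)
Q(L)/F(E(-12, -11), -87) = (2*182*(-309 + 182))/(27 - 1*(-15)) = (2*182*(-127))/(27 + 15) = -46228/42 = -46228*1/42 = -3302/3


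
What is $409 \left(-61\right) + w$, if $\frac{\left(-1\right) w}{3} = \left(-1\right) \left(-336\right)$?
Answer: $-25957$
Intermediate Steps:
$w = -1008$ ($w = - 3 \left(\left(-1\right) \left(-336\right)\right) = \left(-3\right) 336 = -1008$)
$409 \left(-61\right) + w = 409 \left(-61\right) - 1008 = -24949 - 1008 = -25957$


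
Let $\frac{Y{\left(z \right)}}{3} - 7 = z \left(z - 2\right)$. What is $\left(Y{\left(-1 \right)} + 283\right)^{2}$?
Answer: $97969$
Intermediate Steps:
$Y{\left(z \right)} = 21 + 3 z \left(-2 + z\right)$ ($Y{\left(z \right)} = 21 + 3 z \left(z - 2\right) = 21 + 3 z \left(-2 + z\right)$)
$\left(Y{\left(-1 \right)} + 283\right)^{2} = \left(\left(21 - -6 + 3 \left(-1\right)^{2}\right) + 283\right)^{2} = \left(\left(21 + 6 + 3 \cdot 1\right) + 283\right)^{2} = \left(\left(21 + 6 + 3\right) + 283\right)^{2} = \left(30 + 283\right)^{2} = 313^{2} = 97969$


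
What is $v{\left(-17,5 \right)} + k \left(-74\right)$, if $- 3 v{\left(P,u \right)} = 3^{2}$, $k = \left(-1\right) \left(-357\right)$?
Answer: $-26421$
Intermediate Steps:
$k = 357$
$v{\left(P,u \right)} = -3$ ($v{\left(P,u \right)} = - \frac{3^{2}}{3} = \left(- \frac{1}{3}\right) 9 = -3$)
$v{\left(-17,5 \right)} + k \left(-74\right) = -3 + 357 \left(-74\right) = -3 - 26418 = -26421$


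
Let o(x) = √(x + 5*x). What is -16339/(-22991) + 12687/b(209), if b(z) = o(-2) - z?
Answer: 2*(-144135983*I + 16339*√3)/(22991*(2*√3 + 209*I)) ≈ -59.976 - 1.0059*I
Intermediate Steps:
o(x) = √6*√x (o(x) = √(6*x) = √6*√x)
b(z) = -z + 2*I*√3 (b(z) = √6*√(-2) - z = √6*(I*√2) - z = 2*I*√3 - z = -z + 2*I*√3)
-16339/(-22991) + 12687/b(209) = -16339/(-22991) + 12687/(-1*209 + 2*I*√3) = -16339*(-1/22991) + 12687/(-209 + 2*I*√3) = 16339/22991 + 12687/(-209 + 2*I*√3)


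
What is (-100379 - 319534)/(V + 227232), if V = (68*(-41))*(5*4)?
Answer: -419913/171472 ≈ -2.4489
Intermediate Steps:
V = -55760 (V = -2788*20 = -55760)
(-100379 - 319534)/(V + 227232) = (-100379 - 319534)/(-55760 + 227232) = -419913/171472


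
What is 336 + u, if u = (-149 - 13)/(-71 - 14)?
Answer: 28722/85 ≈ 337.91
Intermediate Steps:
u = 162/85 (u = -162/(-85) = -162*(-1/85) = 162/85 ≈ 1.9059)
336 + u = 336 + 162/85 = 28722/85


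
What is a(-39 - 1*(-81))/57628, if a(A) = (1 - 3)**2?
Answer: 1/14407 ≈ 6.9411e-5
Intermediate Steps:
a(A) = 4 (a(A) = (-2)**2 = 4)
a(-39 - 1*(-81))/57628 = 4/57628 = 4*(1/57628) = 1/14407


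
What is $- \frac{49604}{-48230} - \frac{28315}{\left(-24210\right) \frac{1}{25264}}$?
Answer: $\frac{1725126956482}{58382415} \approx 29549.0$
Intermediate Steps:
$- \frac{49604}{-48230} - \frac{28315}{\left(-24210\right) \frac{1}{25264}} = \left(-49604\right) \left(- \frac{1}{48230}\right) - \frac{28315}{\left(-24210\right) \frac{1}{25264}} = \frac{24802}{24115} - \frac{28315}{- \frac{12105}{12632}} = \frac{24802}{24115} - - \frac{71535016}{2421} = \frac{24802}{24115} + \frac{71535016}{2421} = \frac{1725126956482}{58382415}$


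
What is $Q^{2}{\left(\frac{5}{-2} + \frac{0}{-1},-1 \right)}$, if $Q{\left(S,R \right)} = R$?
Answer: $1$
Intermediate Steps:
$Q^{2}{\left(\frac{5}{-2} + \frac{0}{-1},-1 \right)} = \left(-1\right)^{2} = 1$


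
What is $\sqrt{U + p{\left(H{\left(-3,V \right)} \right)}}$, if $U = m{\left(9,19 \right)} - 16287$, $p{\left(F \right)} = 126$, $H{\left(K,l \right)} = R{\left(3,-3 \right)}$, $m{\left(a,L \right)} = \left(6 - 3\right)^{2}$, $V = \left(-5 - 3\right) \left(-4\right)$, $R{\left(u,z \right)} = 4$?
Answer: $2 i \sqrt{4038} \approx 127.09 i$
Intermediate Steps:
$V = 32$ ($V = \left(-8\right) \left(-4\right) = 32$)
$m{\left(a,L \right)} = 9$ ($m{\left(a,L \right)} = 3^{2} = 9$)
$H{\left(K,l \right)} = 4$
$U = -16278$ ($U = 9 - 16287 = -16278$)
$\sqrt{U + p{\left(H{\left(-3,V \right)} \right)}} = \sqrt{-16278 + 126} = \sqrt{-16152} = 2 i \sqrt{4038}$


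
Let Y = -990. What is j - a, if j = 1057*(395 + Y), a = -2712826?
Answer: 2083911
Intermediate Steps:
j = -628915 (j = 1057*(395 - 990) = 1057*(-595) = -628915)
j - a = -628915 - 1*(-2712826) = -628915 + 2712826 = 2083911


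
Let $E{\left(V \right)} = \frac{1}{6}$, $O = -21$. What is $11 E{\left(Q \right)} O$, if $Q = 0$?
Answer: $- \frac{77}{2} \approx -38.5$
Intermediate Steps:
$E{\left(V \right)} = \frac{1}{6}$
$11 E{\left(Q \right)} O = 11 \cdot \frac{1}{6} \left(-21\right) = \frac{11}{6} \left(-21\right) = - \frac{77}{2}$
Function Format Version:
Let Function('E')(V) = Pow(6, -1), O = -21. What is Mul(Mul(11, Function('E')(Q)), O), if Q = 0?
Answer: Rational(-77, 2) ≈ -38.500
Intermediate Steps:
Function('E')(V) = Rational(1, 6)
Mul(Mul(11, Function('E')(Q)), O) = Mul(Mul(11, Rational(1, 6)), -21) = Mul(Rational(11, 6), -21) = Rational(-77, 2)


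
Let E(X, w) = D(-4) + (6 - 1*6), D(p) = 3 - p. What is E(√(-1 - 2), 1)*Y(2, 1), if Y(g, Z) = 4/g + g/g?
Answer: 21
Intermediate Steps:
Y(g, Z) = 1 + 4/g (Y(g, Z) = 4/g + 1 = 1 + 4/g)
E(X, w) = 7 (E(X, w) = (3 - 1*(-4)) + (6 - 1*6) = (3 + 4) + (6 - 6) = 7 + 0 = 7)
E(√(-1 - 2), 1)*Y(2, 1) = 7*((4 + 2)/2) = 7*((½)*6) = 7*3 = 21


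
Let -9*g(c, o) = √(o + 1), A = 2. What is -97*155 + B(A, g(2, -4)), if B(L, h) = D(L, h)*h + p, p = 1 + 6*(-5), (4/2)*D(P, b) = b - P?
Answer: -813457/54 + I*√3/9 ≈ -15064.0 + 0.19245*I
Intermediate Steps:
D(P, b) = b/2 - P/2 (D(P, b) = (b - P)/2 = b/2 - P/2)
g(c, o) = -√(1 + o)/9 (g(c, o) = -√(o + 1)/9 = -√(1 + o)/9)
p = -29 (p = 1 - 30 = -29)
B(L, h) = -29 + h*(h/2 - L/2) (B(L, h) = (h/2 - L/2)*h - 29 = h*(h/2 - L/2) - 29 = -29 + h*(h/2 - L/2))
-97*155 + B(A, g(2, -4)) = -97*155 + (-29 - (-√(1 - 4)/9)*(2 - (-1)*√(1 - 4)/9)/2) = -15035 + (-29 - (-I*√3/9)*(2 - (-1)*√(-3)/9)/2) = -15035 + (-29 - (-I*√3/9)*(2 - (-1)*I*√3/9)/2) = -15035 + (-29 - (-I*√3/9)*(2 + I*√3/9)/2) = -15035 + (-29 + I*√3*(2 + I*√3/9)/18) = -15064 + I*√3*(2 + I*√3/9)/18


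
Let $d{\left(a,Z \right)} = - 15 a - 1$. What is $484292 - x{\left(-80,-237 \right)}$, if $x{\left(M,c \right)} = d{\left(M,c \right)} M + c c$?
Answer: $524043$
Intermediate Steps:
$d{\left(a,Z \right)} = -1 - 15 a$
$x{\left(M,c \right)} = c^{2} + M \left(-1 - 15 M\right)$ ($x{\left(M,c \right)} = \left(-1 - 15 M\right) M + c c = M \left(-1 - 15 M\right) + c^{2} = c^{2} + M \left(-1 - 15 M\right)$)
$484292 - x{\left(-80,-237 \right)} = 484292 - \left(\left(-237\right)^{2} - - 80 \left(1 + 15 \left(-80\right)\right)\right) = 484292 - \left(56169 - - 80 \left(1 - 1200\right)\right) = 484292 - \left(56169 - \left(-80\right) \left(-1199\right)\right) = 484292 - \left(56169 - 95920\right) = 484292 - -39751 = 484292 + 39751 = 524043$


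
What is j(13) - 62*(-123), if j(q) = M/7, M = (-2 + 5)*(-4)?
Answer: 53370/7 ≈ 7624.3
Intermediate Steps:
M = -12 (M = 3*(-4) = -12)
j(q) = -12/7
j(13) - 62*(-123) = -12/7 - 62*(-123) = -12/7 + 7626 = 53370/7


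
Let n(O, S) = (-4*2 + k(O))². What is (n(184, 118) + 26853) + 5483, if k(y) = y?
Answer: 63312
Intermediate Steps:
n(O, S) = (-8 + O)² (n(O, S) = (-4*2 + O)² = (-8 + O)²)
(n(184, 118) + 26853) + 5483 = ((-8 + 184)² + 26853) + 5483 = (176² + 26853) + 5483 = (30976 + 26853) + 5483 = 57829 + 5483 = 63312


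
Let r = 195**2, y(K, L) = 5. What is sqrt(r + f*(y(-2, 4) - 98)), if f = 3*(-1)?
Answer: 12*sqrt(266) ≈ 195.71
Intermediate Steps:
f = -3
r = 38025
sqrt(r + f*(y(-2, 4) - 98)) = sqrt(38025 - 3*(5 - 98)) = sqrt(38025 - 3*(-93)) = sqrt(38025 + 279) = sqrt(38304) = 12*sqrt(266)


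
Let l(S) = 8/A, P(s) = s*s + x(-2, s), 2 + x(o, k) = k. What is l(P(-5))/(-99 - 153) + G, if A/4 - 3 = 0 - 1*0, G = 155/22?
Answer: 14642/2079 ≈ 7.0428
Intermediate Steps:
G = 155/22 (G = 155*(1/22) = 155/22 ≈ 7.0455)
A = 12 (A = 12 + 4*(0 - 1*0) = 12 + 4*(0 + 0) = 12 + 4*0 = 12 + 0 = 12)
x(o, k) = -2 + k
P(s) = -2 + s + s² (P(s) = s*s + (-2 + s) = s² + (-2 + s) = -2 + s + s²)
l(S) = ⅔ (l(S) = 8/12 = 8*(1/12) = ⅔)
l(P(-5))/(-99 - 153) + G = (⅔)/(-99 - 153) + 155/22 = (⅔)/(-252) + 155/22 = -1/252*⅔ + 155/22 = -1/378 + 155/22 = 14642/2079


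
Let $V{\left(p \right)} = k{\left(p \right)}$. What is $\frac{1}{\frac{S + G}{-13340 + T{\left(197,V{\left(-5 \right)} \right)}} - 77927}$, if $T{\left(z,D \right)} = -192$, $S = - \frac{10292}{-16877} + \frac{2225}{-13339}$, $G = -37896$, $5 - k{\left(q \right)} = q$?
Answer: $- \frac{3046355004196}{237384775276920867} \approx -1.2833 \cdot 10^{-5}$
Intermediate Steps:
$k{\left(q \right)} = 5 - q$
$V{\left(p \right)} = 5 - p$
$S = \frac{99733663}{225122303}$ ($S = \left(-10292\right) \left(- \frac{1}{16877}\right) + 2225 \left(- \frac{1}{13339}\right) = \frac{10292}{16877} - \frac{2225}{13339} = \frac{99733663}{225122303} \approx 0.44302$)
$\frac{1}{\frac{S + G}{-13340 + T{\left(197,V{\left(-5 \right)} \right)}} - 77927} = \frac{1}{\frac{\frac{99733663}{225122303} - 37896}{-13340 - 192} - 77927} = \frac{1}{- \frac{8531135060825}{225122303 \left(-13532\right)} - 77927} = \frac{1}{\left(- \frac{8531135060825}{225122303}\right) \left(- \frac{1}{13532}\right) - 77927} = \frac{1}{\frac{8531135060825}{3046355004196} - 77927} = \frac{1}{- \frac{237384775276920867}{3046355004196}} = - \frac{3046355004196}{237384775276920867}$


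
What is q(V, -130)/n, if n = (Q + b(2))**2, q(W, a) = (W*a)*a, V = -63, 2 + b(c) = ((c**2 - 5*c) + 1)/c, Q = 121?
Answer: -4258800/54289 ≈ -78.447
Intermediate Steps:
b(c) = -2 + (1 + c**2 - 5*c)/c (b(c) = -2 + ((c**2 - 5*c) + 1)/c = -2 + (1 + c**2 - 5*c)/c)
q(W, a) = W*a**2
n = 54289/4 (n = (121 + (-7 + 2 + 1/2))**2 = (121 - 9/2)**2 = (233/2)**2 = 54289/4 ≈ 13572.)
q(V, -130)/n = (-63*(-130)**2)/(54289/4) = -63*16900*(4/54289) = -1064700*4/54289 = -4258800/54289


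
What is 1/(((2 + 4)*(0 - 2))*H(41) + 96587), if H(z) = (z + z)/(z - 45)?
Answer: 1/96833 ≈ 1.0327e-5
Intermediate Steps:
H(z) = 2*z/(-45 + z) (H(z) = (2*z)/(-45 + z) = 2*z/(-45 + z))
1/(((2 + 4)*(0 - 2))*H(41) + 96587) = 1/(((2 + 4)*(0 - 2))*(2*41/(-45 + 41)) + 96587) = 1/((6*(-2))*(2*41/(-4)) + 96587) = 1/(-24*41*(-1)/4 + 96587) = 1/(-12*(-41/2) + 96587) = 1/(246 + 96587) = 1/96833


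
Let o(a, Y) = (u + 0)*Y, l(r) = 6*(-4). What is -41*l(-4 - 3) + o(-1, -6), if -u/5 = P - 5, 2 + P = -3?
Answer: 684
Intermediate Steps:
P = -5 (P = -2 - 3 = -5)
l(r) = -24
u = 50 (u = -5*(-5 - 5) = -5*(-10) = 50)
o(a, Y) = 50*Y (o(a, Y) = (50 + 0)*Y = 50*Y)
-41*l(-4 - 3) + o(-1, -6) = -41*(-24) + 50*(-6) = 984 - 300 = 684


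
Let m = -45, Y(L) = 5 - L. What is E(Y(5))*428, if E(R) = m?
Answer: -19260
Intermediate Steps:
E(R) = -45
E(Y(5))*428 = -45*428 = -19260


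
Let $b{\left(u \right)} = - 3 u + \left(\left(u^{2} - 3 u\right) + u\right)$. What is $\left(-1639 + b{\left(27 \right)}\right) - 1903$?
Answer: $-2948$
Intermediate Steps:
$b{\left(u \right)} = u^{2} - 5 u$ ($b{\left(u \right)} = - 3 u + \left(u^{2} - 2 u\right) = u^{2} - 5 u$)
$\left(-1639 + b{\left(27 \right)}\right) - 1903 = \left(-1639 + 27 \left(-5 + 27\right)\right) - 1903 = \left(-1639 + 27 \cdot 22\right) - 1903 = \left(-1639 + 594\right) - 1903 = -1045 - 1903 = -2948$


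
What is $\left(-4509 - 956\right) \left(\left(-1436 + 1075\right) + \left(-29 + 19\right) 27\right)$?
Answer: $3448415$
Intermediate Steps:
$\left(-4509 - 956\right) \left(\left(-1436 + 1075\right) + \left(-29 + 19\right) 27\right) = - 5465 \left(-361 - 270\right) = \left(-5465\right) \left(-631\right) = 3448415$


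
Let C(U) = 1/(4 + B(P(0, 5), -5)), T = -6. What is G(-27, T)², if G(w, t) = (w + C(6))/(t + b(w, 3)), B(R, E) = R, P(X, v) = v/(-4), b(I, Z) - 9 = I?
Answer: 85849/69696 ≈ 1.2318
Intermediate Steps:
b(I, Z) = 9 + I
P(X, v) = -v/4 (P(X, v) = v*(-¼) = -v/4)
C(U) = 4/11 (C(U) = 1/(4 - ¼*5) = 1/(4 - 5/4) = 1/(11/4) = 4/11)
G(w, t) = (4/11 + w)/(9 + t + w) (G(w, t) = (w + 4/11)/(t + (9 + w)) = (4/11 + w)/(9 + t + w))
G(-27, T)² = ((4/11 - 27)/(9 - 6 - 27))² = (-293/11/(-24))² = (-1/24*(-293/11))² = (293/264)² = 85849/69696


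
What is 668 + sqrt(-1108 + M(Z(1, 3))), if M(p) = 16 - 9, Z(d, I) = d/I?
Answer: 668 + I*sqrt(1101) ≈ 668.0 + 33.181*I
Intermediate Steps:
M(p) = 7
668 + sqrt(-1108 + M(Z(1, 3))) = 668 + sqrt(-1108 + 7) = 668 + sqrt(-1101) = 668 + I*sqrt(1101)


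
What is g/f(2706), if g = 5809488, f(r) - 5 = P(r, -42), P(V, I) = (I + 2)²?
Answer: 1936496/535 ≈ 3619.6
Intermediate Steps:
P(V, I) = (2 + I)²
f(r) = 1605 (f(r) = 5 + (2 - 42)² = 5 + (-40)² = 5 + 1600 = 1605)
g/f(2706) = 5809488/1605 = 5809488*(1/1605) = 1936496/535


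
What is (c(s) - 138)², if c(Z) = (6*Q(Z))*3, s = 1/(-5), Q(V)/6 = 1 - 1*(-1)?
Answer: 6084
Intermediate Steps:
Q(V) = 12 (Q(V) = 6*(1 - 1*(-1)) = 6*(1 + 1) = 6*2 = 12)
s = -⅕ ≈ -0.20000
c(Z) = 216 (c(Z) = (6*12)*3 = 72*3 = 216)
(c(s) - 138)² = (216 - 138)² = 78² = 6084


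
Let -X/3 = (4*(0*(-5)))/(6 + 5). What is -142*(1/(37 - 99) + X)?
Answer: 71/31 ≈ 2.2903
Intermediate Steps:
X = 0 (X = -3*4*(0*(-5))/(6 + 5) = -3*4*0/11 = -0/11 = -3*0 = 0)
-142*(1/(37 - 99) + X) = -142*(1/(37 - 99) + 0) = -142*(1/(-62) + 0) = -142*(-1/62 + 0) = -142*(-1/62) = 71/31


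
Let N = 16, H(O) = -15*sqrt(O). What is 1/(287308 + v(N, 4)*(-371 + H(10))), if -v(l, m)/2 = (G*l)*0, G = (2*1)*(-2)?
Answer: 1/287308 ≈ 3.4806e-6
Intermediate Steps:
G = -4 (G = 2*(-2) = -4)
v(l, m) = 0 (v(l, m) = -2*(-4*l)*0 = -2*0 = 0)
1/(287308 + v(N, 4)*(-371 + H(10))) = 1/(287308 + 0*(-371 - 15*sqrt(10))) = 1/(287308 + 0) = 1/287308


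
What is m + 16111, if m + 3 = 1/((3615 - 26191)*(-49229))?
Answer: 17902333005633/1111393904 ≈ 16108.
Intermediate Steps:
m = -3334181711/1111393904 (m = -3 + 1/((3615 - 26191)*(-49229)) = -3 - 1/49229/(-22576) = -3 - 1/22576*(-1/49229) = -3 + 1/1111393904 = -3334181711/1111393904 ≈ -3.0000)
m + 16111 = -3334181711/1111393904 + 16111 = 17902333005633/1111393904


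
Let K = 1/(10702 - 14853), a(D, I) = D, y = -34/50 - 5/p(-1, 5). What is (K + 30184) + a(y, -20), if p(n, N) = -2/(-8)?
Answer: 3130198508/103775 ≈ 30163.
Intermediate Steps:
p(n, N) = ¼ (p(n, N) = -2*(-⅛) = ¼)
y = -517/25 (y = -34/50 - 5/¼ = -34*1/50 - 5*4 = -17/25 - 20 = -517/25 ≈ -20.680)
K = -1/4151 (K = 1/(-4151) = -1/4151 ≈ -0.00024091)
(K + 30184) + a(y, -20) = (-1/4151 + 30184) - 517/25 = 125293783/4151 - 517/25 = 3130198508/103775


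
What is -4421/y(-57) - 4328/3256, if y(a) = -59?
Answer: 1767428/24013 ≈ 73.603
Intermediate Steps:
-4421/y(-57) - 4328/3256 = -4421/(-59) - 4328/3256 = -4421*(-1/59) - 4328*1/3256 = 4421/59 - 541/407 = 1767428/24013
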